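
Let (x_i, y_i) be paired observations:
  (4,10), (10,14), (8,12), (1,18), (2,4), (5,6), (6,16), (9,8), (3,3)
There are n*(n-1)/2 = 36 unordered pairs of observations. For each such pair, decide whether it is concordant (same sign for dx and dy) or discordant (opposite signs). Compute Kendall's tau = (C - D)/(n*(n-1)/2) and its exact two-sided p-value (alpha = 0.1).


Step 1: Enumerate the 36 unordered pairs (i,j) with i<j and classify each by sign(x_j-x_i) * sign(y_j-y_i).
  (1,2):dx=+6,dy=+4->C; (1,3):dx=+4,dy=+2->C; (1,4):dx=-3,dy=+8->D; (1,5):dx=-2,dy=-6->C
  (1,6):dx=+1,dy=-4->D; (1,7):dx=+2,dy=+6->C; (1,8):dx=+5,dy=-2->D; (1,9):dx=-1,dy=-7->C
  (2,3):dx=-2,dy=-2->C; (2,4):dx=-9,dy=+4->D; (2,5):dx=-8,dy=-10->C; (2,6):dx=-5,dy=-8->C
  (2,7):dx=-4,dy=+2->D; (2,8):dx=-1,dy=-6->C; (2,9):dx=-7,dy=-11->C; (3,4):dx=-7,dy=+6->D
  (3,5):dx=-6,dy=-8->C; (3,6):dx=-3,dy=-6->C; (3,7):dx=-2,dy=+4->D; (3,8):dx=+1,dy=-4->D
  (3,9):dx=-5,dy=-9->C; (4,5):dx=+1,dy=-14->D; (4,6):dx=+4,dy=-12->D; (4,7):dx=+5,dy=-2->D
  (4,8):dx=+8,dy=-10->D; (4,9):dx=+2,dy=-15->D; (5,6):dx=+3,dy=+2->C; (5,7):dx=+4,dy=+12->C
  (5,8):dx=+7,dy=+4->C; (5,9):dx=+1,dy=-1->D; (6,7):dx=+1,dy=+10->C; (6,8):dx=+4,dy=+2->C
  (6,9):dx=-2,dy=-3->C; (7,8):dx=+3,dy=-8->D; (7,9):dx=-3,dy=-13->C; (8,9):dx=-6,dy=-5->C
Step 2: C = 21, D = 15, total pairs = 36.
Step 3: tau = (C - D)/(n(n-1)/2) = (21 - 15)/36 = 0.166667.
Step 4: Exact two-sided p-value (enumerate n! = 362880 permutations of y under H0): p = 0.612202.
Step 5: alpha = 0.1. fail to reject H0.

tau_b = 0.1667 (C=21, D=15), p = 0.612202, fail to reject H0.


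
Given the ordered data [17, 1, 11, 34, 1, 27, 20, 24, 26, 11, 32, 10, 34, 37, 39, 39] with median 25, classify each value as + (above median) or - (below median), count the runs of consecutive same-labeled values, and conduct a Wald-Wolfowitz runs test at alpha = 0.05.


Step 1: Compute median = 25; label A = above, B = below.
Labels in order: BBBABABBABABAAAA  (n_A = 8, n_B = 8)
Step 2: Count runs R = 10.
Step 3: Under H0 (random ordering), E[R] = 2*n_A*n_B/(n_A+n_B) + 1 = 2*8*8/16 + 1 = 9.0000.
        Var[R] = 2*n_A*n_B*(2*n_A*n_B - n_A - n_B) / ((n_A+n_B)^2 * (n_A+n_B-1)) = 14336/3840 = 3.7333.
        SD[R] = 1.9322.
Step 4: Continuity-corrected z = (R - 0.5 - E[R]) / SD[R] = (10 - 0.5 - 9.0000) / 1.9322 = 0.2588.
Step 5: Two-sided p-value via normal approximation = 2*(1 - Phi(|z|)) = 0.795809.
Step 6: alpha = 0.05. fail to reject H0.

R = 10, z = 0.2588, p = 0.795809, fail to reject H0.


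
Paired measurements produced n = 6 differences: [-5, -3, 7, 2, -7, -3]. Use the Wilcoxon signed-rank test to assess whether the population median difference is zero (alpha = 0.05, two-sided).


Step 1: Drop any zero differences (none here) and take |d_i|.
|d| = [5, 3, 7, 2, 7, 3]
Step 2: Midrank |d_i| (ties get averaged ranks).
ranks: |5|->4, |3|->2.5, |7|->5.5, |2|->1, |7|->5.5, |3|->2.5
Step 3: Attach original signs; sum ranks with positive sign and with negative sign.
W+ = 5.5 + 1 = 6.5
W- = 4 + 2.5 + 5.5 + 2.5 = 14.5
(Check: W+ + W- = 21 should equal n(n+1)/2 = 21.)
Step 4: Test statistic W = min(W+, W-) = 6.5.
Step 5: Ties in |d|, so use the tie-corrected normal approximation.
        E[W] = n(n+1)/4 = 6*7/4 = 10.5.
        Tie groups: |d|=3 (t=2), |d|=7 (t=2); sum(t^3 - t) = 12.
        Var[W] = n(n+1)(2n+1)/24 - sum(t^3-t)/48 = 546/24 - 12/48 = 22.5.
        z = (W - E[W]) / sqrt(Var[W]) = (6.5 - 10.5) / 4.7434 = -0.8433.
        Two-sided p = 2*Phi(z) = 0.399075.
Step 6: alpha = 0.05. fail to reject H0.

W+ = 6.5, W- = 14.5, W = min = 6.5, p = 0.399075, fail to reject H0.


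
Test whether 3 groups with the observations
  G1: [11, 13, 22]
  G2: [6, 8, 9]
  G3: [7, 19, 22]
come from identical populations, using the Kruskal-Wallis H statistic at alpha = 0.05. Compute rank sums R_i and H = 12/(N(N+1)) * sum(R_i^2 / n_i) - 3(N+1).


Step 1: Combine all N = 9 observations and assign midranks.
sorted (value, group, rank): (6,G2,1), (7,G3,2), (8,G2,3), (9,G2,4), (11,G1,5), (13,G1,6), (19,G3,7), (22,G1,8.5), (22,G3,8.5)
Step 2: Sum ranks within each group.
R_1 = 19.5 (n_1 = 3)
R_2 = 8 (n_2 = 3)
R_3 = 17.5 (n_3 = 3)
Step 3: H = 12/(N(N+1)) * sum(R_i^2/n_i) - 3(N+1)
     = 12/(9*10) * (19.5^2/3 + 8^2/3 + 17.5^2/3) - 3*10
     = 0.133333 * 250.167 - 30
     = 3.355556.
Step 4: Ties present; correction factor C = 1 - 6/(9^3 - 9) = 0.991667. Corrected H = 3.355556 / 0.991667 = 3.383754.
Step 5: Under H0, H ~ chi^2(2); p-value = 0.184174.
Step 6: alpha = 0.05. fail to reject H0.

H = 3.3838, df = 2, p = 0.184174, fail to reject H0.


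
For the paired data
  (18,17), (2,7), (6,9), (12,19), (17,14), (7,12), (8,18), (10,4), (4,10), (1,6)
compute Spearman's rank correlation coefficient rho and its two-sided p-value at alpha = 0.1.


Step 1: Rank x and y separately (midranks; no ties here).
rank(x): 18->10, 2->2, 6->4, 12->8, 17->9, 7->5, 8->6, 10->7, 4->3, 1->1
rank(y): 17->8, 7->3, 9->4, 19->10, 14->7, 12->6, 18->9, 4->1, 10->5, 6->2
Step 2: d_i = R_x(i) - R_y(i); compute d_i^2.
  (10-8)^2=4, (2-3)^2=1, (4-4)^2=0, (8-10)^2=4, (9-7)^2=4, (5-6)^2=1, (6-9)^2=9, (7-1)^2=36, (3-5)^2=4, (1-2)^2=1
sum(d^2) = 64.
Step 3: rho = 1 - 6*64 / (10*(10^2 - 1)) = 1 - 384/990 = 0.612121.
Step 4: Under H0, t = rho * sqrt((n-2)/(1-rho^2)) = 2.1895 ~ t(8).
Step 5: Two-sided p-value from the t-distribution with 8 df = 0.059972.
Step 6: alpha = 0.1. reject H0.

rho = 0.6121, p = 0.059972, reject H0 at alpha = 0.1.


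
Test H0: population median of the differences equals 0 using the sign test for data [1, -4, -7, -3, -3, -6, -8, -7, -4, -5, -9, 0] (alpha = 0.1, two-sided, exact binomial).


Step 1: Discard zero differences. Original n = 12; n_eff = number of nonzero differences = 11.
Nonzero differences (with sign): +1, -4, -7, -3, -3, -6, -8, -7, -4, -5, -9
Step 2: Count signs: positive = 1, negative = 10.
Step 3: Under H0: P(positive) = 0.5, so the number of positives S ~ Bin(11, 0.5).
Step 4: Two-sided exact p-value = sum of Bin(11,0.5) probabilities at or below the observed probability = 0.011719.
Step 5: alpha = 0.1. reject H0.

n_eff = 11, pos = 1, neg = 10, p = 0.011719, reject H0.


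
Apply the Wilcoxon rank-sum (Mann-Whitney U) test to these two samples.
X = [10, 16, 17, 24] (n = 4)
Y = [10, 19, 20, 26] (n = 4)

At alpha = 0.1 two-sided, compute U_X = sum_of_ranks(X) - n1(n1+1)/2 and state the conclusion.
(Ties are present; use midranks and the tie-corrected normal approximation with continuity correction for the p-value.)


Step 1: Combine and sort all 8 observations; assign midranks.
sorted (value, group): (10,X), (10,Y), (16,X), (17,X), (19,Y), (20,Y), (24,X), (26,Y)
ranks: 10->1.5, 10->1.5, 16->3, 17->4, 19->5, 20->6, 24->7, 26->8
Step 2: Rank sum for X: R1 = 1.5 + 3 + 4 + 7 = 15.5.
Step 3: U_X = R1 - n1(n1+1)/2 = 15.5 - 4*5/2 = 15.5 - 10 = 5.5.
       U_Y = n1*n2 - U_X = 16 - 5.5 = 10.5.
Step 4: Ties are present, so use the tie-corrected normal approximation (with continuity correction) for the p-value.
Step 5: p-value = 0.561363; compare to alpha = 0.1. fail to reject H0.

U_X = 5.5, p = 0.561363, fail to reject H0 at alpha = 0.1.


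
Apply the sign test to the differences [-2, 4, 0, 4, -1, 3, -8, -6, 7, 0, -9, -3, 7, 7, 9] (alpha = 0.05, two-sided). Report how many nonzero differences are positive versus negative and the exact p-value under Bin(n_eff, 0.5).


Step 1: Discard zero differences. Original n = 15; n_eff = number of nonzero differences = 13.
Nonzero differences (with sign): -2, +4, +4, -1, +3, -8, -6, +7, -9, -3, +7, +7, +9
Step 2: Count signs: positive = 7, negative = 6.
Step 3: Under H0: P(positive) = 0.5, so the number of positives S ~ Bin(13, 0.5).
Step 4: Two-sided exact p-value = sum of Bin(13,0.5) probabilities at or below the observed probability = 1.000000.
Step 5: alpha = 0.05. fail to reject H0.

n_eff = 13, pos = 7, neg = 6, p = 1.000000, fail to reject H0.


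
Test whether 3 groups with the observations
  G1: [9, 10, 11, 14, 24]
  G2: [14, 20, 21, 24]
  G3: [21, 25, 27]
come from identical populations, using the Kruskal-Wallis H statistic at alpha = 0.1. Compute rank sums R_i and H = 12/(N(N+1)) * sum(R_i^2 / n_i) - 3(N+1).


Step 1: Combine all N = 12 observations and assign midranks.
sorted (value, group, rank): (9,G1,1), (10,G1,2), (11,G1,3), (14,G1,4.5), (14,G2,4.5), (20,G2,6), (21,G2,7.5), (21,G3,7.5), (24,G1,9.5), (24,G2,9.5), (25,G3,11), (27,G3,12)
Step 2: Sum ranks within each group.
R_1 = 20 (n_1 = 5)
R_2 = 27.5 (n_2 = 4)
R_3 = 30.5 (n_3 = 3)
Step 3: H = 12/(N(N+1)) * sum(R_i^2/n_i) - 3(N+1)
     = 12/(12*13) * (20^2/5 + 27.5^2/4 + 30.5^2/3) - 3*13
     = 0.076923 * 579.146 - 39
     = 5.549679.
Step 4: Ties present; correction factor C = 1 - 18/(12^3 - 12) = 0.989510. Corrected H = 5.549679 / 0.989510 = 5.608510.
Step 5: Under H0, H ~ chi^2(2); p-value = 0.060552.
Step 6: alpha = 0.1. reject H0.

H = 5.6085, df = 2, p = 0.060552, reject H0.


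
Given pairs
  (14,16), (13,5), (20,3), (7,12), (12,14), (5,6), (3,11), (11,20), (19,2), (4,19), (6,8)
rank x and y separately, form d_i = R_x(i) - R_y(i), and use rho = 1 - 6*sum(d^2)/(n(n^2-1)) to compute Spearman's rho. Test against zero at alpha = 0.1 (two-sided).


Step 1: Rank x and y separately (midranks; no ties here).
rank(x): 14->9, 13->8, 20->11, 7->5, 12->7, 5->3, 3->1, 11->6, 19->10, 4->2, 6->4
rank(y): 16->9, 5->3, 3->2, 12->7, 14->8, 6->4, 11->6, 20->11, 2->1, 19->10, 8->5
Step 2: d_i = R_x(i) - R_y(i); compute d_i^2.
  (9-9)^2=0, (8-3)^2=25, (11-2)^2=81, (5-7)^2=4, (7-8)^2=1, (3-4)^2=1, (1-6)^2=25, (6-11)^2=25, (10-1)^2=81, (2-10)^2=64, (4-5)^2=1
sum(d^2) = 308.
Step 3: rho = 1 - 6*308 / (11*(11^2 - 1)) = 1 - 1848/1320 = -0.400000.
Step 4: Under H0, t = rho * sqrt((n-2)/(1-rho^2)) = -1.3093 ~ t(9).
Step 5: Two-sided p-value from the t-distribution with 9 df = 0.222868.
Step 6: alpha = 0.1. fail to reject H0.

rho = -0.4000, p = 0.222868, fail to reject H0 at alpha = 0.1.


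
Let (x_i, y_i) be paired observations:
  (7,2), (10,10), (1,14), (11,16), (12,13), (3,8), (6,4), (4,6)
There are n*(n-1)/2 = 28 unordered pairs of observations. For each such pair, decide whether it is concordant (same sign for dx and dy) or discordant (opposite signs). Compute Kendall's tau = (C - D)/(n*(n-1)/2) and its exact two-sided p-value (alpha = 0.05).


Step 1: Enumerate the 28 unordered pairs (i,j) with i<j and classify each by sign(x_j-x_i) * sign(y_j-y_i).
  (1,2):dx=+3,dy=+8->C; (1,3):dx=-6,dy=+12->D; (1,4):dx=+4,dy=+14->C; (1,5):dx=+5,dy=+11->C
  (1,6):dx=-4,dy=+6->D; (1,7):dx=-1,dy=+2->D; (1,8):dx=-3,dy=+4->D; (2,3):dx=-9,dy=+4->D
  (2,4):dx=+1,dy=+6->C; (2,5):dx=+2,dy=+3->C; (2,6):dx=-7,dy=-2->C; (2,7):dx=-4,dy=-6->C
  (2,8):dx=-6,dy=-4->C; (3,4):dx=+10,dy=+2->C; (3,5):dx=+11,dy=-1->D; (3,6):dx=+2,dy=-6->D
  (3,7):dx=+5,dy=-10->D; (3,8):dx=+3,dy=-8->D; (4,5):dx=+1,dy=-3->D; (4,6):dx=-8,dy=-8->C
  (4,7):dx=-5,dy=-12->C; (4,8):dx=-7,dy=-10->C; (5,6):dx=-9,dy=-5->C; (5,7):dx=-6,dy=-9->C
  (5,8):dx=-8,dy=-7->C; (6,7):dx=+3,dy=-4->D; (6,8):dx=+1,dy=-2->D; (7,8):dx=-2,dy=+2->D
Step 2: C = 15, D = 13, total pairs = 28.
Step 3: tau = (C - D)/(n(n-1)/2) = (15 - 13)/28 = 0.071429.
Step 4: Exact two-sided p-value (enumerate n! = 40320 permutations of y under H0): p = 0.904861.
Step 5: alpha = 0.05. fail to reject H0.

tau_b = 0.0714 (C=15, D=13), p = 0.904861, fail to reject H0.


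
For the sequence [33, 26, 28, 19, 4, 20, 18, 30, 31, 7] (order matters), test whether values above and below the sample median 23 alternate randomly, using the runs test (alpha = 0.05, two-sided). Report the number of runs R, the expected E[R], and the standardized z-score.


Step 1: Compute median = 23; label A = above, B = below.
Labels in order: AAABBBBAAB  (n_A = 5, n_B = 5)
Step 2: Count runs R = 4.
Step 3: Under H0 (random ordering), E[R] = 2*n_A*n_B/(n_A+n_B) + 1 = 2*5*5/10 + 1 = 6.0000.
        Var[R] = 2*n_A*n_B*(2*n_A*n_B - n_A - n_B) / ((n_A+n_B)^2 * (n_A+n_B-1)) = 2000/900 = 2.2222.
        SD[R] = 1.4907.
Step 4: Continuity-corrected z = (R + 0.5 - E[R]) / SD[R] = (4 + 0.5 - 6.0000) / 1.4907 = -1.0062.
Step 5: Two-sided p-value via normal approximation = 2*(1 - Phi(|z|)) = 0.314305.
Step 6: alpha = 0.05. fail to reject H0.

R = 4, z = -1.0062, p = 0.314305, fail to reject H0.


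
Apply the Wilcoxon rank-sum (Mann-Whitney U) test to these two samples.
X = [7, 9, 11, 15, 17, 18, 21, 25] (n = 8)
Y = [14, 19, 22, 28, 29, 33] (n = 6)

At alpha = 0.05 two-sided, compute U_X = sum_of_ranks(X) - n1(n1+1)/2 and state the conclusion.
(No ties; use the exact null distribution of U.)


Step 1: Combine and sort all 14 observations; assign midranks.
sorted (value, group): (7,X), (9,X), (11,X), (14,Y), (15,X), (17,X), (18,X), (19,Y), (21,X), (22,Y), (25,X), (28,Y), (29,Y), (33,Y)
ranks: 7->1, 9->2, 11->3, 14->4, 15->5, 17->6, 18->7, 19->8, 21->9, 22->10, 25->11, 28->12, 29->13, 33->14
Step 2: Rank sum for X: R1 = 1 + 2 + 3 + 5 + 6 + 7 + 9 + 11 = 44.
Step 3: U_X = R1 - n1(n1+1)/2 = 44 - 8*9/2 = 44 - 36 = 8.
       U_Y = n1*n2 - U_X = 48 - 8 = 40.
Step 4: No ties, so the exact null distribution of U (based on enumerating the C(14,8) = 3003 equally likely rank assignments) gives the two-sided p-value.
Step 5: p-value = 0.042624; compare to alpha = 0.05. reject H0.

U_X = 8, p = 0.042624, reject H0 at alpha = 0.05.


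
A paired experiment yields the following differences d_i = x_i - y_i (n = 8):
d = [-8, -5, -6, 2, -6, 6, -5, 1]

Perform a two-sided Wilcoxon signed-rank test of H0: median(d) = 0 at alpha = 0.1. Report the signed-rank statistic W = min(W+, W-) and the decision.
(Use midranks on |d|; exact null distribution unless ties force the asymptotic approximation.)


Step 1: Drop any zero differences (none here) and take |d_i|.
|d| = [8, 5, 6, 2, 6, 6, 5, 1]
Step 2: Midrank |d_i| (ties get averaged ranks).
ranks: |8|->8, |5|->3.5, |6|->6, |2|->2, |6|->6, |6|->6, |5|->3.5, |1|->1
Step 3: Attach original signs; sum ranks with positive sign and with negative sign.
W+ = 2 + 6 + 1 = 9
W- = 8 + 3.5 + 6 + 6 + 3.5 = 27
(Check: W+ + W- = 36 should equal n(n+1)/2 = 36.)
Step 4: Test statistic W = min(W+, W-) = 9.
Step 5: Ties in |d|, so use the tie-corrected normal approximation.
        E[W] = n(n+1)/4 = 8*9/4 = 18.
        Tie groups: |d|=5 (t=2), |d|=6 (t=3); sum(t^3 - t) = 30.
        Var[W] = n(n+1)(2n+1)/24 - sum(t^3-t)/48 = 1224/24 - 30/48 = 50.375.
        z = (W - E[W]) / sqrt(Var[W]) = (9 - 18) / 7.0975 = -1.2680.
        Two-sided p = 2*Phi(z) = 0.204782.
Step 6: alpha = 0.1. fail to reject H0.

W+ = 9, W- = 27, W = min = 9, p = 0.204782, fail to reject H0.


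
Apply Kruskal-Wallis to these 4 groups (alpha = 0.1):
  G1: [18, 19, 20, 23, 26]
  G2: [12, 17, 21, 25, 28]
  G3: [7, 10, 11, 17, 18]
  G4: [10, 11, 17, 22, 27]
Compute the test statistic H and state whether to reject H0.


Step 1: Combine all N = 20 observations and assign midranks.
sorted (value, group, rank): (7,G3,1), (10,G3,2.5), (10,G4,2.5), (11,G3,4.5), (11,G4,4.5), (12,G2,6), (17,G2,8), (17,G3,8), (17,G4,8), (18,G1,10.5), (18,G3,10.5), (19,G1,12), (20,G1,13), (21,G2,14), (22,G4,15), (23,G1,16), (25,G2,17), (26,G1,18), (27,G4,19), (28,G2,20)
Step 2: Sum ranks within each group.
R_1 = 69.5 (n_1 = 5)
R_2 = 65 (n_2 = 5)
R_3 = 26.5 (n_3 = 5)
R_4 = 49 (n_4 = 5)
Step 3: H = 12/(N(N+1)) * sum(R_i^2/n_i) - 3(N+1)
     = 12/(20*21) * (69.5^2/5 + 65^2/5 + 26.5^2/5 + 49^2/5) - 3*21
     = 0.028571 * 2431.7 - 63
     = 6.477143.
Step 4: Ties present; correction factor C = 1 - 42/(20^3 - 20) = 0.994737. Corrected H = 6.477143 / 0.994737 = 6.511413.
Step 5: Under H0, H ~ chi^2(3); p-value = 0.089213.
Step 6: alpha = 0.1. reject H0.

H = 6.5114, df = 3, p = 0.089213, reject H0.


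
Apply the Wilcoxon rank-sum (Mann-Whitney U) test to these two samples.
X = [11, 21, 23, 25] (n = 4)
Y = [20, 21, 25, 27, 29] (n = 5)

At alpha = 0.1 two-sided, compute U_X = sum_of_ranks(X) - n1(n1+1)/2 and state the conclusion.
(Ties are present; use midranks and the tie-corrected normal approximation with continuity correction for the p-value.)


Step 1: Combine and sort all 9 observations; assign midranks.
sorted (value, group): (11,X), (20,Y), (21,X), (21,Y), (23,X), (25,X), (25,Y), (27,Y), (29,Y)
ranks: 11->1, 20->2, 21->3.5, 21->3.5, 23->5, 25->6.5, 25->6.5, 27->8, 29->9
Step 2: Rank sum for X: R1 = 1 + 3.5 + 5 + 6.5 = 16.
Step 3: U_X = R1 - n1(n1+1)/2 = 16 - 4*5/2 = 16 - 10 = 6.
       U_Y = n1*n2 - U_X = 20 - 6 = 14.
Step 4: Ties are present, so use the tie-corrected normal approximation (with continuity correction) for the p-value.
Step 5: p-value = 0.387282; compare to alpha = 0.1. fail to reject H0.

U_X = 6, p = 0.387282, fail to reject H0 at alpha = 0.1.


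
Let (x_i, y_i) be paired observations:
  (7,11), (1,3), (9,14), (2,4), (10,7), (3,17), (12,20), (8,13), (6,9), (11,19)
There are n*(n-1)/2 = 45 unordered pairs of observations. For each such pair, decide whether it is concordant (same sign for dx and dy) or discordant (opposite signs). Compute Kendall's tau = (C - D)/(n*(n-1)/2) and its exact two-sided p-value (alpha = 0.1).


Step 1: Enumerate the 45 unordered pairs (i,j) with i<j and classify each by sign(x_j-x_i) * sign(y_j-y_i).
  (1,2):dx=-6,dy=-8->C; (1,3):dx=+2,dy=+3->C; (1,4):dx=-5,dy=-7->C; (1,5):dx=+3,dy=-4->D
  (1,6):dx=-4,dy=+6->D; (1,7):dx=+5,dy=+9->C; (1,8):dx=+1,dy=+2->C; (1,9):dx=-1,dy=-2->C
  (1,10):dx=+4,dy=+8->C; (2,3):dx=+8,dy=+11->C; (2,4):dx=+1,dy=+1->C; (2,5):dx=+9,dy=+4->C
  (2,6):dx=+2,dy=+14->C; (2,7):dx=+11,dy=+17->C; (2,8):dx=+7,dy=+10->C; (2,9):dx=+5,dy=+6->C
  (2,10):dx=+10,dy=+16->C; (3,4):dx=-7,dy=-10->C; (3,5):dx=+1,dy=-7->D; (3,6):dx=-6,dy=+3->D
  (3,7):dx=+3,dy=+6->C; (3,8):dx=-1,dy=-1->C; (3,9):dx=-3,dy=-5->C; (3,10):dx=+2,dy=+5->C
  (4,5):dx=+8,dy=+3->C; (4,6):dx=+1,dy=+13->C; (4,7):dx=+10,dy=+16->C; (4,8):dx=+6,dy=+9->C
  (4,9):dx=+4,dy=+5->C; (4,10):dx=+9,dy=+15->C; (5,6):dx=-7,dy=+10->D; (5,7):dx=+2,dy=+13->C
  (5,8):dx=-2,dy=+6->D; (5,9):dx=-4,dy=+2->D; (5,10):dx=+1,dy=+12->C; (6,7):dx=+9,dy=+3->C
  (6,8):dx=+5,dy=-4->D; (6,9):dx=+3,dy=-8->D; (6,10):dx=+8,dy=+2->C; (7,8):dx=-4,dy=-7->C
  (7,9):dx=-6,dy=-11->C; (7,10):dx=-1,dy=-1->C; (8,9):dx=-2,dy=-4->C; (8,10):dx=+3,dy=+6->C
  (9,10):dx=+5,dy=+10->C
Step 2: C = 36, D = 9, total pairs = 45.
Step 3: tau = (C - D)/(n(n-1)/2) = (36 - 9)/45 = 0.600000.
Step 4: Exact two-sided p-value (enumerate n! = 3628800 permutations of y under H0): p = 0.016666.
Step 5: alpha = 0.1. reject H0.

tau_b = 0.6000 (C=36, D=9), p = 0.016666, reject H0.


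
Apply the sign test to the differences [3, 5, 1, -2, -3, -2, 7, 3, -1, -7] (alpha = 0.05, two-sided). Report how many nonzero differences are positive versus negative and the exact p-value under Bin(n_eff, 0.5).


Step 1: Discard zero differences. Original n = 10; n_eff = number of nonzero differences = 10.
Nonzero differences (with sign): +3, +5, +1, -2, -3, -2, +7, +3, -1, -7
Step 2: Count signs: positive = 5, negative = 5.
Step 3: Under H0: P(positive) = 0.5, so the number of positives S ~ Bin(10, 0.5).
Step 4: Two-sided exact p-value = sum of Bin(10,0.5) probabilities at or below the observed probability = 1.000000.
Step 5: alpha = 0.05. fail to reject H0.

n_eff = 10, pos = 5, neg = 5, p = 1.000000, fail to reject H0.


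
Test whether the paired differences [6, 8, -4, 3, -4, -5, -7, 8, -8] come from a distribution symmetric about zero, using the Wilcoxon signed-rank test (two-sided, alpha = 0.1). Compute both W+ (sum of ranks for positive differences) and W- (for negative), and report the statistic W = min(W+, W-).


Step 1: Drop any zero differences (none here) and take |d_i|.
|d| = [6, 8, 4, 3, 4, 5, 7, 8, 8]
Step 2: Midrank |d_i| (ties get averaged ranks).
ranks: |6|->5, |8|->8, |4|->2.5, |3|->1, |4|->2.5, |5|->4, |7|->6, |8|->8, |8|->8
Step 3: Attach original signs; sum ranks with positive sign and with negative sign.
W+ = 5 + 8 + 1 + 8 = 22
W- = 2.5 + 2.5 + 4 + 6 + 8 = 23
(Check: W+ + W- = 45 should equal n(n+1)/2 = 45.)
Step 4: Test statistic W = min(W+, W-) = 22.
Step 5: Ties in |d|, so use the tie-corrected normal approximation.
        E[W] = n(n+1)/4 = 9*10/4 = 22.5.
        Tie groups: |d|=4 (t=2), |d|=8 (t=3); sum(t^3 - t) = 30.
        Var[W] = n(n+1)(2n+1)/24 - sum(t^3-t)/48 = 1710/24 - 30/48 = 70.625.
        z = (W - E[W]) / sqrt(Var[W]) = (22 - 22.5) / 8.4039 = -0.0595.
        Two-sided p = 2*Phi(z) = 0.952557.
Step 6: alpha = 0.1. fail to reject H0.

W+ = 22, W- = 23, W = min = 22, p = 0.952557, fail to reject H0.


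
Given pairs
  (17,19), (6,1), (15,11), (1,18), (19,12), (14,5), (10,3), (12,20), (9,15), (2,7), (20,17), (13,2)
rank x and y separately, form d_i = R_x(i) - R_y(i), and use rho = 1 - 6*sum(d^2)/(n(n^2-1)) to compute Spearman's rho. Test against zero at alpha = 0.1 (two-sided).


Step 1: Rank x and y separately (midranks; no ties here).
rank(x): 17->10, 6->3, 15->9, 1->1, 19->11, 14->8, 10->5, 12->6, 9->4, 2->2, 20->12, 13->7
rank(y): 19->11, 1->1, 11->6, 18->10, 12->7, 5->4, 3->3, 20->12, 15->8, 7->5, 17->9, 2->2
Step 2: d_i = R_x(i) - R_y(i); compute d_i^2.
  (10-11)^2=1, (3-1)^2=4, (9-6)^2=9, (1-10)^2=81, (11-7)^2=16, (8-4)^2=16, (5-3)^2=4, (6-12)^2=36, (4-8)^2=16, (2-5)^2=9, (12-9)^2=9, (7-2)^2=25
sum(d^2) = 226.
Step 3: rho = 1 - 6*226 / (12*(12^2 - 1)) = 1 - 1356/1716 = 0.209790.
Step 4: Under H0, t = rho * sqrt((n-2)/(1-rho^2)) = 0.6785 ~ t(10).
Step 5: Two-sided p-value from the t-distribution with 10 df = 0.512841.
Step 6: alpha = 0.1. fail to reject H0.

rho = 0.2098, p = 0.512841, fail to reject H0 at alpha = 0.1.


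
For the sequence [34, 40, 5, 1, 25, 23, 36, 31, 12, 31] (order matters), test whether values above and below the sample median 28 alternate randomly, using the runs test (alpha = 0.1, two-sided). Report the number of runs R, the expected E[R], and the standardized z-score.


Step 1: Compute median = 28; label A = above, B = below.
Labels in order: AABBBBAABA  (n_A = 5, n_B = 5)
Step 2: Count runs R = 5.
Step 3: Under H0 (random ordering), E[R] = 2*n_A*n_B/(n_A+n_B) + 1 = 2*5*5/10 + 1 = 6.0000.
        Var[R] = 2*n_A*n_B*(2*n_A*n_B - n_A - n_B) / ((n_A+n_B)^2 * (n_A+n_B-1)) = 2000/900 = 2.2222.
        SD[R] = 1.4907.
Step 4: Continuity-corrected z = (R + 0.5 - E[R]) / SD[R] = (5 + 0.5 - 6.0000) / 1.4907 = -0.3354.
Step 5: Two-sided p-value via normal approximation = 2*(1 - Phi(|z|)) = 0.737316.
Step 6: alpha = 0.1. fail to reject H0.

R = 5, z = -0.3354, p = 0.737316, fail to reject H0.


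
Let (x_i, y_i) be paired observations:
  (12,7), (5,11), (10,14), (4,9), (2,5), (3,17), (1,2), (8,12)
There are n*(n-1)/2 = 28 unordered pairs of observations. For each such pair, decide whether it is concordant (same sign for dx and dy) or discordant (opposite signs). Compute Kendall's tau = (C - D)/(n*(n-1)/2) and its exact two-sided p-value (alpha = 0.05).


Step 1: Enumerate the 28 unordered pairs (i,j) with i<j and classify each by sign(x_j-x_i) * sign(y_j-y_i).
  (1,2):dx=-7,dy=+4->D; (1,3):dx=-2,dy=+7->D; (1,4):dx=-8,dy=+2->D; (1,5):dx=-10,dy=-2->C
  (1,6):dx=-9,dy=+10->D; (1,7):dx=-11,dy=-5->C; (1,8):dx=-4,dy=+5->D; (2,3):dx=+5,dy=+3->C
  (2,4):dx=-1,dy=-2->C; (2,5):dx=-3,dy=-6->C; (2,6):dx=-2,dy=+6->D; (2,7):dx=-4,dy=-9->C
  (2,8):dx=+3,dy=+1->C; (3,4):dx=-6,dy=-5->C; (3,5):dx=-8,dy=-9->C; (3,6):dx=-7,dy=+3->D
  (3,7):dx=-9,dy=-12->C; (3,8):dx=-2,dy=-2->C; (4,5):dx=-2,dy=-4->C; (4,6):dx=-1,dy=+8->D
  (4,7):dx=-3,dy=-7->C; (4,8):dx=+4,dy=+3->C; (5,6):dx=+1,dy=+12->C; (5,7):dx=-1,dy=-3->C
  (5,8):dx=+6,dy=+7->C; (6,7):dx=-2,dy=-15->C; (6,8):dx=+5,dy=-5->D; (7,8):dx=+7,dy=+10->C
Step 2: C = 19, D = 9, total pairs = 28.
Step 3: tau = (C - D)/(n(n-1)/2) = (19 - 9)/28 = 0.357143.
Step 4: Exact two-sided p-value (enumerate n! = 40320 permutations of y under H0): p = 0.275099.
Step 5: alpha = 0.05. fail to reject H0.

tau_b = 0.3571 (C=19, D=9), p = 0.275099, fail to reject H0.


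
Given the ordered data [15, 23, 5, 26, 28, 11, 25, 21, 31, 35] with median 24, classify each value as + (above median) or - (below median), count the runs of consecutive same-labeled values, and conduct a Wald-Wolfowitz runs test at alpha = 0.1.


Step 1: Compute median = 24; label A = above, B = below.
Labels in order: BBBAABABAA  (n_A = 5, n_B = 5)
Step 2: Count runs R = 6.
Step 3: Under H0 (random ordering), E[R] = 2*n_A*n_B/(n_A+n_B) + 1 = 2*5*5/10 + 1 = 6.0000.
        Var[R] = 2*n_A*n_B*(2*n_A*n_B - n_A - n_B) / ((n_A+n_B)^2 * (n_A+n_B-1)) = 2000/900 = 2.2222.
        SD[R] = 1.4907.
Step 4: R = E[R], so z = 0 with no continuity correction.
Step 5: Two-sided p-value via normal approximation = 2*(1 - Phi(|z|)) = 1.000000.
Step 6: alpha = 0.1. fail to reject H0.

R = 6, z = 0.0000, p = 1.000000, fail to reject H0.


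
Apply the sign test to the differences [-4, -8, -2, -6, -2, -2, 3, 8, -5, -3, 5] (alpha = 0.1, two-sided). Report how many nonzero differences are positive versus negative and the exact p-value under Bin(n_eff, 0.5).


Step 1: Discard zero differences. Original n = 11; n_eff = number of nonzero differences = 11.
Nonzero differences (with sign): -4, -8, -2, -6, -2, -2, +3, +8, -5, -3, +5
Step 2: Count signs: positive = 3, negative = 8.
Step 3: Under H0: P(positive) = 0.5, so the number of positives S ~ Bin(11, 0.5).
Step 4: Two-sided exact p-value = sum of Bin(11,0.5) probabilities at or below the observed probability = 0.226562.
Step 5: alpha = 0.1. fail to reject H0.

n_eff = 11, pos = 3, neg = 8, p = 0.226562, fail to reject H0.


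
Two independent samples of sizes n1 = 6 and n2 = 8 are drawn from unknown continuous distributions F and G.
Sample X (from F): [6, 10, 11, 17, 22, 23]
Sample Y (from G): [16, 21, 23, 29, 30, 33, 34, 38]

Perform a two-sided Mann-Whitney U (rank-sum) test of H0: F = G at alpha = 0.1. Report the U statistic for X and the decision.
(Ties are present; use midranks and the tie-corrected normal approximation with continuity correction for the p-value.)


Step 1: Combine and sort all 14 observations; assign midranks.
sorted (value, group): (6,X), (10,X), (11,X), (16,Y), (17,X), (21,Y), (22,X), (23,X), (23,Y), (29,Y), (30,Y), (33,Y), (34,Y), (38,Y)
ranks: 6->1, 10->2, 11->3, 16->4, 17->5, 21->6, 22->7, 23->8.5, 23->8.5, 29->10, 30->11, 33->12, 34->13, 38->14
Step 2: Rank sum for X: R1 = 1 + 2 + 3 + 5 + 7 + 8.5 = 26.5.
Step 3: U_X = R1 - n1(n1+1)/2 = 26.5 - 6*7/2 = 26.5 - 21 = 5.5.
       U_Y = n1*n2 - U_X = 48 - 5.5 = 42.5.
Step 4: Ties are present, so use the tie-corrected normal approximation (with continuity correction) for the p-value.
Step 5: p-value = 0.020000; compare to alpha = 0.1. reject H0.

U_X = 5.5, p = 0.020000, reject H0 at alpha = 0.1.


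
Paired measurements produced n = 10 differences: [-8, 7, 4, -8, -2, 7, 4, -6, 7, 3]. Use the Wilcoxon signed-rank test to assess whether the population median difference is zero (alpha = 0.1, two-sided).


Step 1: Drop any zero differences (none here) and take |d_i|.
|d| = [8, 7, 4, 8, 2, 7, 4, 6, 7, 3]
Step 2: Midrank |d_i| (ties get averaged ranks).
ranks: |8|->9.5, |7|->7, |4|->3.5, |8|->9.5, |2|->1, |7|->7, |4|->3.5, |6|->5, |7|->7, |3|->2
Step 3: Attach original signs; sum ranks with positive sign and with negative sign.
W+ = 7 + 3.5 + 7 + 3.5 + 7 + 2 = 30
W- = 9.5 + 9.5 + 1 + 5 = 25
(Check: W+ + W- = 55 should equal n(n+1)/2 = 55.)
Step 4: Test statistic W = min(W+, W-) = 25.
Step 5: Ties in |d|, so use the tie-corrected normal approximation.
        E[W] = n(n+1)/4 = 10*11/4 = 27.5.
        Tie groups: |d|=4 (t=2), |d|=7 (t=3), |d|=8 (t=2); sum(t^3 - t) = 36.
        Var[W] = n(n+1)(2n+1)/24 - sum(t^3-t)/48 = 2310/24 - 36/48 = 95.5.
        z = (W - E[W]) / sqrt(Var[W]) = (25 - 27.5) / 9.7724 = -0.2558.
        Two-sided p = 2*Phi(z) = 0.798088.
Step 6: alpha = 0.1. fail to reject H0.

W+ = 30, W- = 25, W = min = 25, p = 0.798088, fail to reject H0.


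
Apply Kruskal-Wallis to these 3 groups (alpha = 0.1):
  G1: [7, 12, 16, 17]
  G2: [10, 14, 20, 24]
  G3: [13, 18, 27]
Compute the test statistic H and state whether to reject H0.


Step 1: Combine all N = 11 observations and assign midranks.
sorted (value, group, rank): (7,G1,1), (10,G2,2), (12,G1,3), (13,G3,4), (14,G2,5), (16,G1,6), (17,G1,7), (18,G3,8), (20,G2,9), (24,G2,10), (27,G3,11)
Step 2: Sum ranks within each group.
R_1 = 17 (n_1 = 4)
R_2 = 26 (n_2 = 4)
R_3 = 23 (n_3 = 3)
Step 3: H = 12/(N(N+1)) * sum(R_i^2/n_i) - 3(N+1)
     = 12/(11*12) * (17^2/4 + 26^2/4 + 23^2/3) - 3*12
     = 0.090909 * 417.583 - 36
     = 1.962121.
Step 4: No ties, so H is used without correction.
Step 5: Under H0, H ~ chi^2(2); p-value = 0.374913.
Step 6: alpha = 0.1. fail to reject H0.

H = 1.9621, df = 2, p = 0.374913, fail to reject H0.


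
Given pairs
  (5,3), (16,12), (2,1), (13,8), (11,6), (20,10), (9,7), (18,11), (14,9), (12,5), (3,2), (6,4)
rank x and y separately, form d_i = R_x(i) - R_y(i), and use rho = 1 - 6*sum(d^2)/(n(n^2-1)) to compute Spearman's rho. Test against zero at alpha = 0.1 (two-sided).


Step 1: Rank x and y separately (midranks; no ties here).
rank(x): 5->3, 16->10, 2->1, 13->8, 11->6, 20->12, 9->5, 18->11, 14->9, 12->7, 3->2, 6->4
rank(y): 3->3, 12->12, 1->1, 8->8, 6->6, 10->10, 7->7, 11->11, 9->9, 5->5, 2->2, 4->4
Step 2: d_i = R_x(i) - R_y(i); compute d_i^2.
  (3-3)^2=0, (10-12)^2=4, (1-1)^2=0, (8-8)^2=0, (6-6)^2=0, (12-10)^2=4, (5-7)^2=4, (11-11)^2=0, (9-9)^2=0, (7-5)^2=4, (2-2)^2=0, (4-4)^2=0
sum(d^2) = 16.
Step 3: rho = 1 - 6*16 / (12*(12^2 - 1)) = 1 - 96/1716 = 0.944056.
Step 4: Under H0, t = rho * sqrt((n-2)/(1-rho^2)) = 9.0525 ~ t(10).
Step 5: Two-sided p-value from the t-distribution with 10 df = 0.000004.
Step 6: alpha = 0.1. reject H0.

rho = 0.9441, p = 0.000004, reject H0 at alpha = 0.1.


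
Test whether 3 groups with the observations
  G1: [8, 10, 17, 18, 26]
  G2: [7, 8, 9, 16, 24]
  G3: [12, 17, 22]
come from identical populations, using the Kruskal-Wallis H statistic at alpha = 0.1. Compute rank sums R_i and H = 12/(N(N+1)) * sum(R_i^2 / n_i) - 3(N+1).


Step 1: Combine all N = 13 observations and assign midranks.
sorted (value, group, rank): (7,G2,1), (8,G1,2.5), (8,G2,2.5), (9,G2,4), (10,G1,5), (12,G3,6), (16,G2,7), (17,G1,8.5), (17,G3,8.5), (18,G1,10), (22,G3,11), (24,G2,12), (26,G1,13)
Step 2: Sum ranks within each group.
R_1 = 39 (n_1 = 5)
R_2 = 26.5 (n_2 = 5)
R_3 = 25.5 (n_3 = 3)
Step 3: H = 12/(N(N+1)) * sum(R_i^2/n_i) - 3(N+1)
     = 12/(13*14) * (39^2/5 + 26.5^2/5 + 25.5^2/3) - 3*14
     = 0.065934 * 661.4 - 42
     = 1.608791.
Step 4: Ties present; correction factor C = 1 - 12/(13^3 - 13) = 0.994505. Corrected H = 1.608791 / 0.994505 = 1.617680.
Step 5: Under H0, H ~ chi^2(2); p-value = 0.445374.
Step 6: alpha = 0.1. fail to reject H0.

H = 1.6177, df = 2, p = 0.445374, fail to reject H0.


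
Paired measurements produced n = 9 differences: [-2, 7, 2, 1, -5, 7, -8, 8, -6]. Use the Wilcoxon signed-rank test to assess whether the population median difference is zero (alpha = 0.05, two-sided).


Step 1: Drop any zero differences (none here) and take |d_i|.
|d| = [2, 7, 2, 1, 5, 7, 8, 8, 6]
Step 2: Midrank |d_i| (ties get averaged ranks).
ranks: |2|->2.5, |7|->6.5, |2|->2.5, |1|->1, |5|->4, |7|->6.5, |8|->8.5, |8|->8.5, |6|->5
Step 3: Attach original signs; sum ranks with positive sign and with negative sign.
W+ = 6.5 + 2.5 + 1 + 6.5 + 8.5 = 25
W- = 2.5 + 4 + 8.5 + 5 = 20
(Check: W+ + W- = 45 should equal n(n+1)/2 = 45.)
Step 4: Test statistic W = min(W+, W-) = 20.
Step 5: Ties in |d|, so use the tie-corrected normal approximation.
        E[W] = n(n+1)/4 = 9*10/4 = 22.5.
        Tie groups: |d|=2 (t=2), |d|=7 (t=2), |d|=8 (t=2); sum(t^3 - t) = 18.
        Var[W] = n(n+1)(2n+1)/24 - sum(t^3-t)/48 = 1710/24 - 18/48 = 70.875.
        z = (W - E[W]) / sqrt(Var[W]) = (20 - 22.5) / 8.4187 = -0.2970.
        Two-sided p = 2*Phi(z) = 0.766499.
Step 6: alpha = 0.05. fail to reject H0.

W+ = 25, W- = 20, W = min = 20, p = 0.766499, fail to reject H0.


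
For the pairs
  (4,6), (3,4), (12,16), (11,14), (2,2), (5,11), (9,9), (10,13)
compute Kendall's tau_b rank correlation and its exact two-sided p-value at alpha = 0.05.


Step 1: Enumerate the 28 unordered pairs (i,j) with i<j and classify each by sign(x_j-x_i) * sign(y_j-y_i).
  (1,2):dx=-1,dy=-2->C; (1,3):dx=+8,dy=+10->C; (1,4):dx=+7,dy=+8->C; (1,5):dx=-2,dy=-4->C
  (1,6):dx=+1,dy=+5->C; (1,7):dx=+5,dy=+3->C; (1,8):dx=+6,dy=+7->C; (2,3):dx=+9,dy=+12->C
  (2,4):dx=+8,dy=+10->C; (2,5):dx=-1,dy=-2->C; (2,6):dx=+2,dy=+7->C; (2,7):dx=+6,dy=+5->C
  (2,8):dx=+7,dy=+9->C; (3,4):dx=-1,dy=-2->C; (3,5):dx=-10,dy=-14->C; (3,6):dx=-7,dy=-5->C
  (3,7):dx=-3,dy=-7->C; (3,8):dx=-2,dy=-3->C; (4,5):dx=-9,dy=-12->C; (4,6):dx=-6,dy=-3->C
  (4,7):dx=-2,dy=-5->C; (4,8):dx=-1,dy=-1->C; (5,6):dx=+3,dy=+9->C; (5,7):dx=+7,dy=+7->C
  (5,8):dx=+8,dy=+11->C; (6,7):dx=+4,dy=-2->D; (6,8):dx=+5,dy=+2->C; (7,8):dx=+1,dy=+4->C
Step 2: C = 27, D = 1, total pairs = 28.
Step 3: tau = (C - D)/(n(n-1)/2) = (27 - 1)/28 = 0.928571.
Step 4: Exact two-sided p-value (enumerate n! = 40320 permutations of y under H0): p = 0.000397.
Step 5: alpha = 0.05. reject H0.

tau_b = 0.9286 (C=27, D=1), p = 0.000397, reject H0.


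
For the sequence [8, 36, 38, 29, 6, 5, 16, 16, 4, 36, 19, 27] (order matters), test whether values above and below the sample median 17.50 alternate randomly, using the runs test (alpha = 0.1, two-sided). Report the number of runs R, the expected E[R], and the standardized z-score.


Step 1: Compute median = 17.50; label A = above, B = below.
Labels in order: BAAABBBBBAAA  (n_A = 6, n_B = 6)
Step 2: Count runs R = 4.
Step 3: Under H0 (random ordering), E[R] = 2*n_A*n_B/(n_A+n_B) + 1 = 2*6*6/12 + 1 = 7.0000.
        Var[R] = 2*n_A*n_B*(2*n_A*n_B - n_A - n_B) / ((n_A+n_B)^2 * (n_A+n_B-1)) = 4320/1584 = 2.7273.
        SD[R] = 1.6514.
Step 4: Continuity-corrected z = (R + 0.5 - E[R]) / SD[R] = (4 + 0.5 - 7.0000) / 1.6514 = -1.5138.
Step 5: Two-sided p-value via normal approximation = 2*(1 - Phi(|z|)) = 0.130070.
Step 6: alpha = 0.1. fail to reject H0.

R = 4, z = -1.5138, p = 0.130070, fail to reject H0.


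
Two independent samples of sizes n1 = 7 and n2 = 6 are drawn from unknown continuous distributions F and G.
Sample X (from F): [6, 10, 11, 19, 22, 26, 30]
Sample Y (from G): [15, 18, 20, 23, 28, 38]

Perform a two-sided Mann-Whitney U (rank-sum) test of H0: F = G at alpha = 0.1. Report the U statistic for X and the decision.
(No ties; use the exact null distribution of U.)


Step 1: Combine and sort all 13 observations; assign midranks.
sorted (value, group): (6,X), (10,X), (11,X), (15,Y), (18,Y), (19,X), (20,Y), (22,X), (23,Y), (26,X), (28,Y), (30,X), (38,Y)
ranks: 6->1, 10->2, 11->3, 15->4, 18->5, 19->6, 20->7, 22->8, 23->9, 26->10, 28->11, 30->12, 38->13
Step 2: Rank sum for X: R1 = 1 + 2 + 3 + 6 + 8 + 10 + 12 = 42.
Step 3: U_X = R1 - n1(n1+1)/2 = 42 - 7*8/2 = 42 - 28 = 14.
       U_Y = n1*n2 - U_X = 42 - 14 = 28.
Step 4: No ties, so the exact null distribution of U (based on enumerating the C(13,7) = 1716 equally likely rank assignments) gives the two-sided p-value.
Step 5: p-value = 0.365967; compare to alpha = 0.1. fail to reject H0.

U_X = 14, p = 0.365967, fail to reject H0 at alpha = 0.1.


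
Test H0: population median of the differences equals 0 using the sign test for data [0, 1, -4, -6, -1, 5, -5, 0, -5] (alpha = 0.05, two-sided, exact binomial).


Step 1: Discard zero differences. Original n = 9; n_eff = number of nonzero differences = 7.
Nonzero differences (with sign): +1, -4, -6, -1, +5, -5, -5
Step 2: Count signs: positive = 2, negative = 5.
Step 3: Under H0: P(positive) = 0.5, so the number of positives S ~ Bin(7, 0.5).
Step 4: Two-sided exact p-value = sum of Bin(7,0.5) probabilities at or below the observed probability = 0.453125.
Step 5: alpha = 0.05. fail to reject H0.

n_eff = 7, pos = 2, neg = 5, p = 0.453125, fail to reject H0.


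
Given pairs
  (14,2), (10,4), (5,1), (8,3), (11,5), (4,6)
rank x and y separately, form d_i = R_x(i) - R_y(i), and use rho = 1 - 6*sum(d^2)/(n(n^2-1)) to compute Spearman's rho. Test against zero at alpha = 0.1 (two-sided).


Step 1: Rank x and y separately (midranks; no ties here).
rank(x): 14->6, 10->4, 5->2, 8->3, 11->5, 4->1
rank(y): 2->2, 4->4, 1->1, 3->3, 5->5, 6->6
Step 2: d_i = R_x(i) - R_y(i); compute d_i^2.
  (6-2)^2=16, (4-4)^2=0, (2-1)^2=1, (3-3)^2=0, (5-5)^2=0, (1-6)^2=25
sum(d^2) = 42.
Step 3: rho = 1 - 6*42 / (6*(6^2 - 1)) = 1 - 252/210 = -0.200000.
Step 4: Under H0, t = rho * sqrt((n-2)/(1-rho^2)) = -0.4082 ~ t(4).
Step 5: Two-sided p-value from the t-distribution with 4 df = 0.704000.
Step 6: alpha = 0.1. fail to reject H0.

rho = -0.2000, p = 0.704000, fail to reject H0 at alpha = 0.1.


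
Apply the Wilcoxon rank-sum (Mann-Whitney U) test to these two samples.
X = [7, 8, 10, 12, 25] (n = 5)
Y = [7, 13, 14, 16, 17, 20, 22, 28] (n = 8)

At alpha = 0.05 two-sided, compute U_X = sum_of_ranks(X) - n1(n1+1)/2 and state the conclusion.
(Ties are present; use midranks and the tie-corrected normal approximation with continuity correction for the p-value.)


Step 1: Combine and sort all 13 observations; assign midranks.
sorted (value, group): (7,X), (7,Y), (8,X), (10,X), (12,X), (13,Y), (14,Y), (16,Y), (17,Y), (20,Y), (22,Y), (25,X), (28,Y)
ranks: 7->1.5, 7->1.5, 8->3, 10->4, 12->5, 13->6, 14->7, 16->8, 17->9, 20->10, 22->11, 25->12, 28->13
Step 2: Rank sum for X: R1 = 1.5 + 3 + 4 + 5 + 12 = 25.5.
Step 3: U_X = R1 - n1(n1+1)/2 = 25.5 - 5*6/2 = 25.5 - 15 = 10.5.
       U_Y = n1*n2 - U_X = 40 - 10.5 = 29.5.
Step 4: Ties are present, so use the tie-corrected normal approximation (with continuity correction) for the p-value.
Step 5: p-value = 0.187076; compare to alpha = 0.05. fail to reject H0.

U_X = 10.5, p = 0.187076, fail to reject H0 at alpha = 0.05.


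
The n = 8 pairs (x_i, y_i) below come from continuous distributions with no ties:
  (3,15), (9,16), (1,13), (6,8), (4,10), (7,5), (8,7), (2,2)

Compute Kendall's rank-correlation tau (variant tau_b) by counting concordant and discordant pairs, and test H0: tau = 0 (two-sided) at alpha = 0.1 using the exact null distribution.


Step 1: Enumerate the 28 unordered pairs (i,j) with i<j and classify each by sign(x_j-x_i) * sign(y_j-y_i).
  (1,2):dx=+6,dy=+1->C; (1,3):dx=-2,dy=-2->C; (1,4):dx=+3,dy=-7->D; (1,5):dx=+1,dy=-5->D
  (1,6):dx=+4,dy=-10->D; (1,7):dx=+5,dy=-8->D; (1,8):dx=-1,dy=-13->C; (2,3):dx=-8,dy=-3->C
  (2,4):dx=-3,dy=-8->C; (2,5):dx=-5,dy=-6->C; (2,6):dx=-2,dy=-11->C; (2,7):dx=-1,dy=-9->C
  (2,8):dx=-7,dy=-14->C; (3,4):dx=+5,dy=-5->D; (3,5):dx=+3,dy=-3->D; (3,6):dx=+6,dy=-8->D
  (3,7):dx=+7,dy=-6->D; (3,8):dx=+1,dy=-11->D; (4,5):dx=-2,dy=+2->D; (4,6):dx=+1,dy=-3->D
  (4,7):dx=+2,dy=-1->D; (4,8):dx=-4,dy=-6->C; (5,6):dx=+3,dy=-5->D; (5,7):dx=+4,dy=-3->D
  (5,8):dx=-2,dy=-8->C; (6,7):dx=+1,dy=+2->C; (6,8):dx=-5,dy=-3->C; (7,8):dx=-6,dy=-5->C
Step 2: C = 14, D = 14, total pairs = 28.
Step 3: tau = (C - D)/(n(n-1)/2) = (14 - 14)/28 = 0.000000.
Step 4: Exact two-sided p-value (enumerate n! = 40320 permutations of y under H0): p = 1.000000.
Step 5: alpha = 0.1. fail to reject H0.

tau_b = 0.0000 (C=14, D=14), p = 1.000000, fail to reject H0.


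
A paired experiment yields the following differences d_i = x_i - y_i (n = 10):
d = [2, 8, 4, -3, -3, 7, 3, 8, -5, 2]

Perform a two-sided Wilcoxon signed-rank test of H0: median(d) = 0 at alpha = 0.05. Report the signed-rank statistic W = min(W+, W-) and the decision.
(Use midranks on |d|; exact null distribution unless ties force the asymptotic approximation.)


Step 1: Drop any zero differences (none here) and take |d_i|.
|d| = [2, 8, 4, 3, 3, 7, 3, 8, 5, 2]
Step 2: Midrank |d_i| (ties get averaged ranks).
ranks: |2|->1.5, |8|->9.5, |4|->6, |3|->4, |3|->4, |7|->8, |3|->4, |8|->9.5, |5|->7, |2|->1.5
Step 3: Attach original signs; sum ranks with positive sign and with negative sign.
W+ = 1.5 + 9.5 + 6 + 8 + 4 + 9.5 + 1.5 = 40
W- = 4 + 4 + 7 = 15
(Check: W+ + W- = 55 should equal n(n+1)/2 = 55.)
Step 4: Test statistic W = min(W+, W-) = 15.
Step 5: Ties in |d|, so use the tie-corrected normal approximation.
        E[W] = n(n+1)/4 = 10*11/4 = 27.5.
        Tie groups: |d|=2 (t=2), |d|=3 (t=3), |d|=8 (t=2); sum(t^3 - t) = 36.
        Var[W] = n(n+1)(2n+1)/24 - sum(t^3-t)/48 = 2310/24 - 36/48 = 95.5.
        z = (W - E[W]) / sqrt(Var[W]) = (15 - 27.5) / 9.7724 = -1.2791.
        Two-sided p = 2*Phi(z) = 0.200858.
Step 6: alpha = 0.05. fail to reject H0.

W+ = 40, W- = 15, W = min = 15, p = 0.200858, fail to reject H0.


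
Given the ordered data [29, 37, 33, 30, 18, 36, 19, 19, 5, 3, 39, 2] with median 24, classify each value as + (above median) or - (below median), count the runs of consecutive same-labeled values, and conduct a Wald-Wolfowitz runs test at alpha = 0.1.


Step 1: Compute median = 24; label A = above, B = below.
Labels in order: AAAABABBBBAB  (n_A = 6, n_B = 6)
Step 2: Count runs R = 6.
Step 3: Under H0 (random ordering), E[R] = 2*n_A*n_B/(n_A+n_B) + 1 = 2*6*6/12 + 1 = 7.0000.
        Var[R] = 2*n_A*n_B*(2*n_A*n_B - n_A - n_B) / ((n_A+n_B)^2 * (n_A+n_B-1)) = 4320/1584 = 2.7273.
        SD[R] = 1.6514.
Step 4: Continuity-corrected z = (R + 0.5 - E[R]) / SD[R] = (6 + 0.5 - 7.0000) / 1.6514 = -0.3028.
Step 5: Two-sided p-value via normal approximation = 2*(1 - Phi(|z|)) = 0.762069.
Step 6: alpha = 0.1. fail to reject H0.

R = 6, z = -0.3028, p = 0.762069, fail to reject H0.
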